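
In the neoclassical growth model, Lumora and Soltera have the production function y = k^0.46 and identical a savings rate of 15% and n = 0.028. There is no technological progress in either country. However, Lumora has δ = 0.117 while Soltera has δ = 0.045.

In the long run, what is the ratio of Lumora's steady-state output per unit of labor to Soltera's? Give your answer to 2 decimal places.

ratio ≈ 0.56

Steady-state y* = [s/(n + δ)]^(α/(1−α)), so the ratio is [ (s_L/(n + δ)_L) / (s_S/(n + δ)_S) ]^0.8519.
s_L/(n + δ)_L = 0.15/0.145 = 1.0345; s_S/(n + δ)_S = 0.15/0.073 = 2.0548.
Ratio = (1.0345/2.0548)^0.8519 = 0.5035^0.8519 ≈ 0.5574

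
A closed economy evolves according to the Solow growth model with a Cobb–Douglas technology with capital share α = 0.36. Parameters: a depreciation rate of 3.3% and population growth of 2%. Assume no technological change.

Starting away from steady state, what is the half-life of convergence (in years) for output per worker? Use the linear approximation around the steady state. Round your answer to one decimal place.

t_½ ≈ 20.4 years

Near the steady state the convergence rate is λ = (1 − α)(n + δ).
λ = (1 − 0.36) × 0.053 = 0.64 × 0.053 = 0.03392
Half-life = ln 2 / λ = 0.6931 / 0.03392 ≈ 20.43 years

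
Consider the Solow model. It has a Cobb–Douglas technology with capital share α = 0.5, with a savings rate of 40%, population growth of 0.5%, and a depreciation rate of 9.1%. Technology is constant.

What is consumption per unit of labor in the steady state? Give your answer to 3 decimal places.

In steady state, investment equals break-even investment: s·k^α = (n + δ)·k.
Dividing both sides by k: k^(1−α) = s / (n + δ).
k^0.5 = 0.40 / (0.005 + 0.091) = 0.40 / 0.096 = 4.1667
k* = 4.1667^(1/0.5) ≈ 17.3614
y* = (k*)^α = 17.3614^0.5 ≈ 4.1667
c* = (1 − s)·y* = (1 − 0.40) × 4.1667 ≈ 2.5000

c* = 2.500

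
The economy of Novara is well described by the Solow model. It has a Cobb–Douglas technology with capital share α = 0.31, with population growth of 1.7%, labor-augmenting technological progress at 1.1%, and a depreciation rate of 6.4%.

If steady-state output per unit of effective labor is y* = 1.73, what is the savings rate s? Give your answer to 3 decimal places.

Steady state requires s·f(k) = (n + g + δ)·k, i.e. s·k^α = (n + g + δ)·k.
Since y* = [s/(n + g + δ)]^(α/(1−α)), we have s/(n + g + δ) = (y*)^((1−α)/α) = 1.73^2.2258 = 3.3872.
Therefore s = 3.3872 × (n + g + δ) = 3.3872 × 0.092 = 0.3116.

s ≈ 0.312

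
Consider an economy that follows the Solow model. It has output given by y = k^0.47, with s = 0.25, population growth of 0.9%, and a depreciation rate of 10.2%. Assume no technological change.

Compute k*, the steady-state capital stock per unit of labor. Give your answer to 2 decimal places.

Steady state requires s·f(k) = (n + δ)·k, i.e. s·k^α = (n + δ)·k.
Dividing both sides by k: k^(1−α) = s / (n + δ).
k^0.53 = 0.25 / (0.009 + 0.102) = 0.25 / 0.111 = 2.2523
k* = 2.2523^(1/0.53) ≈ 4.6274

k* ≈ 4.63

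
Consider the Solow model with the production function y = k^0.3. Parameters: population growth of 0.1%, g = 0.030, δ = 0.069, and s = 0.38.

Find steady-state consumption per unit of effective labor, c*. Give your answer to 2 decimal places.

In steady state, investment equals break-even investment: s·k^α = (n + g + δ)·k.
Dividing both sides by k: k^(1−α) = s / (n + g + δ).
k^0.7 = 0.38 / (0.001 + 0.030 + 0.069) = 0.38 / 0.100 = 3.8000
k* = 3.8000^(1/0.7) ≈ 6.7338
y* = (k*)^α = 6.7338^0.3 ≈ 1.7721
c* = (1 − s)·y* = (1 − 0.38) × 1.7721 ≈ 1.0987

c* ≈ 1.10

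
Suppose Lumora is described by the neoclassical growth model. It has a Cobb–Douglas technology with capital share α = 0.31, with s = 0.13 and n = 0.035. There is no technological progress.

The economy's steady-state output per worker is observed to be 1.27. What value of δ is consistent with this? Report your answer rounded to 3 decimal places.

At the steady state, Δk = 0, so s·k^α = (n + δ)·k.
Since y* = [s/(n + δ)]^(α/(1−α)), we have s/(n + δ) = (y*)^((1−α)/α) = 1.27^2.2258 = 1.7023.
Therefore n + δ = s / 1.7023 = 0.13 / 1.7023 = 0.0764, so δ = 0.0764 − 0.035 = 0.0414.

δ ≈ 0.041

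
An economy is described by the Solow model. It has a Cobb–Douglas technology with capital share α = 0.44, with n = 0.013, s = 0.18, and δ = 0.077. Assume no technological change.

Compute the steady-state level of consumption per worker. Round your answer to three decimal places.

c* ≈ 1.414

At the steady state, Δk = 0, so s·k^α = (n + δ)·k.
Rearranging, k^(1−α) = s / (n + δ).
k^0.56 = 0.18 / (0.013 + 0.077) = 0.18 / 0.090 = 2.0000
k* = 2.0000^(1/0.56) ≈ 3.4479
y* = (k*)^α = 3.4479^0.44 ≈ 1.7239
c* = (1 − s)·y* = (1 − 0.18) × 1.7239 ≈ 1.4136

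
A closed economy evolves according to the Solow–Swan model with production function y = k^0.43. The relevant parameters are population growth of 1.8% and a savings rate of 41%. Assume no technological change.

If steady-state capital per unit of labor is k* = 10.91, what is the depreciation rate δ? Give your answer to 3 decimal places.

Steady state requires s·f(k) = (n + δ)·k, i.e. s·k^α = (n + δ)·k.
So s / (n + δ) = (k*)^(1−α) = 10.91^0.57 = 3.9045.
Therefore n + δ = s / 3.9045 = 0.41 / 3.9045 = 0.1050, so δ = 0.1050 − 0.018 = 0.0870.

δ ≈ 0.087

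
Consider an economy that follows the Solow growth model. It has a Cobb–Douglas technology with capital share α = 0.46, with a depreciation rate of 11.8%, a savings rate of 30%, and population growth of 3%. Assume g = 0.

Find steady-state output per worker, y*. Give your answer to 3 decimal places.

y* ≈ 1.826

In steady state, investment equals break-even investment: s·k^α = (n + δ)·k.
Rearranging, k^(1−α) = s / (n + δ).
k^0.54 = 0.30 / (0.030 + 0.118) = 0.30 / 0.148 = 2.0270
k* = 2.0270^(1/0.54) ≈ 3.7004
y* = (k*)^α = 3.7004^0.46 ≈ 1.8256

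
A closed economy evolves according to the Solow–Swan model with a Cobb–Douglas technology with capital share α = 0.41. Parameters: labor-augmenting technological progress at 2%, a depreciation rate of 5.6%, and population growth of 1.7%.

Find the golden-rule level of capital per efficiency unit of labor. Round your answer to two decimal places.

k_gold ≈ 12.36

The golden rule sets f'(k) = n + g + δ, i.e. α·k^(α−1) = n + g + δ.
So k^(1−α) = α / (n + g + δ) = 0.41 / 0.093 = 4.4086.
k_gold = 4.4086^(1/0.59) ≈ 12.3605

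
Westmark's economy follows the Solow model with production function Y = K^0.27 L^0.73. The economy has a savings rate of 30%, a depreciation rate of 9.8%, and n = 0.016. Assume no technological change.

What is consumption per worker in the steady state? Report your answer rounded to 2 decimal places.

In steady state, investment equals break-even investment: s·k^α = (n + δ)·k.
Dividing both sides by k: k^(1−α) = s / (n + δ).
k^0.73 = 0.30 / (0.016 + 0.098) = 0.30 / 0.114 = 2.6316
k* = 2.6316^(1/0.73) ≈ 3.7639
y* = (k*)^α = 3.7639^0.27 ≈ 1.4303
c* = (1 − s)·y* = (1 − 0.30) × 1.4303 ≈ 1.0012

c* = 1.00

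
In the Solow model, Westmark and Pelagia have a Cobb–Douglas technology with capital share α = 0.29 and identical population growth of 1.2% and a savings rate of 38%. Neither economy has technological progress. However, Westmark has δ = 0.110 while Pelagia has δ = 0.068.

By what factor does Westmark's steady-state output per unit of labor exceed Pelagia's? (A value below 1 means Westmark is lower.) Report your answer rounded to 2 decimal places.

Steady-state y* = [s/(n + δ)]^(α/(1−α)), so the ratio is [ (s_W/(n + δ)_W) / (s_P/(n + δ)_P) ]^0.4085.
s_W/(n + δ)_W = 0.38/0.122 = 3.1148; s_P/(n + δ)_P = 0.38/0.080 = 4.7500.
Ratio = (3.1148/4.7500)^0.4085 = 0.6557^0.4085 ≈ 0.8416

ratio ≈ 0.84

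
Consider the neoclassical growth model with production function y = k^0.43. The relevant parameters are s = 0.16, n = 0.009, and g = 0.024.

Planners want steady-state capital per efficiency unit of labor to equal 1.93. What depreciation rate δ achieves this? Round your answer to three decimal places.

Steady state requires s·f(k) = (n + g + δ)·k, i.e. s·k^α = (n + g + δ)·k.
So s / (n + g + δ) = (k*)^(1−α) = 1.93^0.57 = 1.4547.
Therefore n + g + δ = s / 1.4547 = 0.16 / 1.4547 = 0.1100, so δ = 0.1100 − 0.033 = 0.0770.

δ ≈ 0.077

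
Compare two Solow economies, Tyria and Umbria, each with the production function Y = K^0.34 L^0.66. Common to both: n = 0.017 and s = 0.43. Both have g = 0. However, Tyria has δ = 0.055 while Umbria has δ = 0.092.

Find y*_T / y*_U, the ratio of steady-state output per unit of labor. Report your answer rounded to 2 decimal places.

Steady-state y* = [s/(n + δ)]^(α/(1−α)), so the ratio is [ (s_T/(n + δ)_T) / (s_U/(n + δ)_U) ]^0.5152.
s_T/(n + δ)_T = 0.43/0.072 = 5.9722; s_U/(n + δ)_U = 0.43/0.109 = 3.9450.
Ratio = (5.9722/3.9450)^0.5152 = 1.5139^0.5152 ≈ 1.2382

y*_T / y*_U ≈ 1.24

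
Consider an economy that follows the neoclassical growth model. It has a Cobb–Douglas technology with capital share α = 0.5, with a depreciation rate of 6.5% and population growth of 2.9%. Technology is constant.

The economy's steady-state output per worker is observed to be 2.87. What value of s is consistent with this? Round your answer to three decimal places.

At the steady state, Δk = 0, so s·k^α = (n + δ)·k.
Since y* = [s/(n + δ)]^(α/(1−α)), we have s/(n + δ) = (y*)^((1−α)/α) = 2.87^1 = 2.8700.
Therefore s = 2.8700 × (n + δ) = 2.8700 × 0.094 = 0.2698.

s ≈ 0.270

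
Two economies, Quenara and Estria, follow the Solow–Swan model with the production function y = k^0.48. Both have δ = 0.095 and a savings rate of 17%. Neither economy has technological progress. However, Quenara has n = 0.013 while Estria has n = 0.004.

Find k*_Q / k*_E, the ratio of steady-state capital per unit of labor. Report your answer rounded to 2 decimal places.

Steady-state k* = [s/(n + δ)]^(1/(1−α)), so the ratio is [ (s_Q/(n + δ)_Q) / (s_E/(n + δ)_E) ]^1.9231.
s_Q/(n + δ)_Q = 0.17/0.108 = 1.5741; s_E/(n + δ)_E = 0.17/0.099 = 1.7172.
Ratio = (1.5741/1.7172)^1.9231 = 0.9167^1.9231 ≈ 0.8460

k*_Q / k*_E ≈ 0.85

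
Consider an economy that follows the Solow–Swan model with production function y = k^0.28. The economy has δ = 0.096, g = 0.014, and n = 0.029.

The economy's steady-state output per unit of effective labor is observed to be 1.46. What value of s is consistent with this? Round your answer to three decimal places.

s ≈ 0.368

At the steady state, Δk = 0, so s·k^α = (n + g + δ)·k.
Since y* = [s/(n + g + δ)]^(α/(1−α)), we have s/(n + g + δ) = (y*)^((1−α)/α) = 1.46^2.5714 = 2.6462.
Therefore s = 2.6462 × (n + g + δ) = 2.6462 × 0.139 = 0.3678.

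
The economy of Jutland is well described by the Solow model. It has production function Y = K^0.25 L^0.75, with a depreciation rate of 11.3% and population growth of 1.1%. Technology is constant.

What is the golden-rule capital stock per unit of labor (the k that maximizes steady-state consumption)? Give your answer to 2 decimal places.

The golden rule sets f'(k) = n + δ, i.e. α·k^(α−1) = n + δ.
So k^(1−α) = α / (n + δ) = 0.25 / 0.124 = 2.0161.
k_gold = 2.0161^(1/0.75) ≈ 2.5469

k_gold ≈ 2.55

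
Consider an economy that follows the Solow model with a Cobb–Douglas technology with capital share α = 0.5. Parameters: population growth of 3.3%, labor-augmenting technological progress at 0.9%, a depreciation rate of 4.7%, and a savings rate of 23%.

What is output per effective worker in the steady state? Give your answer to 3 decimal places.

Steady state requires s·f(k) = (n + g + δ)·k, i.e. s·k^α = (n + g + δ)·k.
Dividing both sides by k: k^(1−α) = s / (n + g + δ).
k^0.5 = 0.23 / (0.033 + 0.009 + 0.047) = 0.23 / 0.089 = 2.5843
k* = 2.5843^(1/0.5) ≈ 6.6786
y* = (k*)^α = 6.6786^0.5 ≈ 2.5843

y* = 2.584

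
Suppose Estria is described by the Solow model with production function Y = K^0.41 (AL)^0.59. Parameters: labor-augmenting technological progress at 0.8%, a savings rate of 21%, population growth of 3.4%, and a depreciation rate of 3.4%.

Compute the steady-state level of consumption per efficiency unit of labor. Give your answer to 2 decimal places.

c* ≈ 1.60

Steady state requires s·f(k) = (n + g + δ)·k, i.e. s·k^α = (n + g + δ)·k.
Rearranging, k^(1−α) = s / (n + g + δ).
k^0.59 = 0.21 / (0.034 + 0.008 + 0.034) = 0.21 / 0.076 = 2.7632
k* = 2.7632^(1/0.59) ≈ 5.5996
y* = (k*)^α = 5.5996^0.41 ≈ 2.0265
c* = (1 − s)·y* = (1 − 0.21) × 2.0265 ≈ 1.6009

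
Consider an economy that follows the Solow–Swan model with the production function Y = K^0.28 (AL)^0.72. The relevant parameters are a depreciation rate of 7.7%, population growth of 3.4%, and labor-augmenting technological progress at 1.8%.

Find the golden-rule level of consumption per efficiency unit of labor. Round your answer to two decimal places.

At the golden rule, f'(k) = n + g + δ, so α·k^(α−1) = n + g + δ and k_gold = (α/(n + g + δ))^(1/(1−α)).
k_gold = (0.28/0.129)^(1/0.72) = 2.1705^1.3889 ≈ 2.9339
c_gold = f(k_gold) − (n + g + δ)·k_gold = 1.3517 − 0.129×2.9339 ≈ 0.9732

c_gold ≈ 0.97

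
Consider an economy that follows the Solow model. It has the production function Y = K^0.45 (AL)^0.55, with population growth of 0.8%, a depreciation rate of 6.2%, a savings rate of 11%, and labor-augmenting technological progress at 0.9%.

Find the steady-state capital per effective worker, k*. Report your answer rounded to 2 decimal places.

k* = 1.83

In steady state, investment equals break-even investment: s·k^α = (n + g + δ)·k.
Rearranging, k^(1−α) = s / (n + g + δ).
k^0.55 = 0.11 / (0.008 + 0.009 + 0.062) = 0.11 / 0.079 = 1.3924
k* = 1.3924^(1/0.55) ≈ 1.8255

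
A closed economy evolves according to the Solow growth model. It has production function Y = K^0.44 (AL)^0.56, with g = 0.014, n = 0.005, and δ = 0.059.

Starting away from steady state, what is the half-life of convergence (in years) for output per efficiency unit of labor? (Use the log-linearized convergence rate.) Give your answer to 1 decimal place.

Near the steady state the convergence rate is λ = (1 − α)(n + g + δ).
λ = (1 − 0.44) × 0.078 = 0.56 × 0.078 = 0.04368
Half-life = ln 2 / λ = 0.6931 / 0.04368 ≈ 15.87 years

half-life ≈ 15.9 years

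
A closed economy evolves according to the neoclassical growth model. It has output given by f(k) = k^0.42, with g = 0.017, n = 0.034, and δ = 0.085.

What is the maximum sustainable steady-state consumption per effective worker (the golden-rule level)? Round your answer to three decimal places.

c_gold ≈ 1.312

At the golden rule, f'(k) = n + g + δ, so α·k^(α−1) = n + g + δ and k_gold = (α/(n + g + δ))^(1/(1−α)).
k_gold = (0.42/0.136)^(1/0.58) = 3.0882^1.7241 ≈ 6.9872
c_gold = f(k_gold) − (n + g + δ)·k_gold = 2.2626 − 0.136×6.9872 ≈ 1.3123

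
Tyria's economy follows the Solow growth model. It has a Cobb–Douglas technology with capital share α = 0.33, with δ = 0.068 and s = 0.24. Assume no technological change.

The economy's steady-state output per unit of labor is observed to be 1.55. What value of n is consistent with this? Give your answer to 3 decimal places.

n ≈ 0.031

In steady state, investment equals break-even investment: s·k^α = (n + δ)·k.
Since y* = [s/(n + δ)]^(α/(1−α)), we have s/(n + δ) = (y*)^((1−α)/α) = 1.55^2.0303 = 2.4346.
Therefore n + δ = s / 2.4346 = 0.24 / 2.4346 = 0.0986, so n = 0.0986 − 0.068 = 0.0306.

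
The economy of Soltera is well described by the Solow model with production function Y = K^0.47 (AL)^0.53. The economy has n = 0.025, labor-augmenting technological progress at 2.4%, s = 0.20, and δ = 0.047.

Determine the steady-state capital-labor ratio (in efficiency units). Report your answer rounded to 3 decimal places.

Steady state requires s·f(k) = (n + g + δ)·k, i.e. s·k^α = (n + g + δ)·k.
Rearranging, k^(1−α) = s / (n + g + δ).
k^0.53 = 0.20 / (0.025 + 0.024 + 0.047) = 0.20 / 0.096 = 2.0833
k* = 2.0833^(1/0.53) ≈ 3.9941

k* ≈ 3.994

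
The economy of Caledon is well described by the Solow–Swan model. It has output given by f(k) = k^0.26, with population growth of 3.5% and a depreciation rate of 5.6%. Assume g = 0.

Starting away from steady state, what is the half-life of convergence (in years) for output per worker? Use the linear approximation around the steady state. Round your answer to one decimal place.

half-life ≈ 10.3 years

Near the steady state the convergence rate is λ = (1 − α)(n + δ).
λ = (1 − 0.26) × 0.091 = 0.74 × 0.091 = 0.06734
Half-life = ln 2 / λ = 0.6931 / 0.06734 ≈ 10.29 years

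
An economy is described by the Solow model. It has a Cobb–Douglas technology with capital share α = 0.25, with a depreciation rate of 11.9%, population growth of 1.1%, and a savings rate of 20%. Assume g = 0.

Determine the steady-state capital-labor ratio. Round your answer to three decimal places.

Steady state requires s·f(k) = (n + δ)·k, i.e. s·k^α = (n + δ)·k.
Rearranging, k^(1−α) = s / (n + δ).
k^0.75 = 0.20 / (0.011 + 0.119) = 0.20 / 0.130 = 1.5385
k* = 1.5385^(1/0.75) ≈ 1.7761

k* ≈ 1.776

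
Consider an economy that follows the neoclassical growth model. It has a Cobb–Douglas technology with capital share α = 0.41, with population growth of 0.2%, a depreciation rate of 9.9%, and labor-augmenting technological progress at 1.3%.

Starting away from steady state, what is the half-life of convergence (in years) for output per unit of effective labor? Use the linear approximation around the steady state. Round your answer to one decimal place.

Near the steady state the convergence rate is λ = (1 − α)(n + g + δ).
λ = (1 − 0.41) × 0.114 = 0.59 × 0.114 = 0.06726
Half-life = ln 2 / λ = 0.6931 / 0.06726 ≈ 10.30 years

about 10.3 years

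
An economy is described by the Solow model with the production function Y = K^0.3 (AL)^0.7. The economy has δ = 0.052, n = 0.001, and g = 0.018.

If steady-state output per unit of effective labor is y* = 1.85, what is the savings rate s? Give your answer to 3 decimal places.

s ≈ 0.298

At the steady state, Δk = 0, so s·k^α = (n + g + δ)·k.
Since y* = [s/(n + g + δ)]^(α/(1−α)), we have s/(n + g + δ) = (y*)^((1−α)/α) = 1.85^2.3333 = 4.2014.
Therefore s = 4.2014 × (n + g + δ) = 4.2014 × 0.071 = 0.2983.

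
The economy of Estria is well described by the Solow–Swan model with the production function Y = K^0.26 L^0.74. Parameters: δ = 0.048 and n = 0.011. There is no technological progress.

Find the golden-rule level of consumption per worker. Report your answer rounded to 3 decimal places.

At the golden rule, f'(k) = n + δ, so α·k^(α−1) = n + δ and k_gold = (α/(n + δ))^(1/(1−α)).
k_gold = (0.26/0.059)^(1/0.74) = 4.4068^1.3514 ≈ 7.4211
c_gold = f(k_gold) − (n + δ)·k_gold = 1.6839 − 0.059×7.4211 ≈ 1.2461

c_gold ≈ 1.246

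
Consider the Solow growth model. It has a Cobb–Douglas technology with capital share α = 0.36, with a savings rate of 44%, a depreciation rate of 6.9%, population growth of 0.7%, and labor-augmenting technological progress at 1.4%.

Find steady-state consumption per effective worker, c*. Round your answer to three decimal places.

At the steady state, Δk = 0, so s·k^α = (n + g + δ)·k.
Rearranging, k^(1−α) = s / (n + g + δ).
k^0.64 = 0.44 / (0.007 + 0.014 + 0.069) = 0.44 / 0.090 = 4.8889
k* = 4.8889^(1/0.64) ≈ 11.9369
y* = (k*)^α = 11.9369^0.36 ≈ 2.4416
c* = (1 − s)·y* = (1 − 0.44) × 2.4416 ≈ 1.3673

c* ≈ 1.367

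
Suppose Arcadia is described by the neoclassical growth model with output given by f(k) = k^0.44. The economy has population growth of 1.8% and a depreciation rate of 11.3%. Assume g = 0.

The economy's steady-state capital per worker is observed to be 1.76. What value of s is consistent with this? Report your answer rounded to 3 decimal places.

At the steady state, Δk = 0, so s·k^α = (n + δ)·k.
So s / (n + δ) = (k*)^(1−α) = 1.76^0.56 = 1.3724.
Therefore s = 1.3724 × (n + δ) = 1.3724 × 0.131 = 0.1798.

s ≈ 0.180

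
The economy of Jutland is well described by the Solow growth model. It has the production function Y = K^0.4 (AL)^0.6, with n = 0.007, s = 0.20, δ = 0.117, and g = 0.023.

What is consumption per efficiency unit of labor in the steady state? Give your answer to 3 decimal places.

c* = 0.982

Steady state requires s·f(k) = (n + g + δ)·k, i.e. s·k^α = (n + g + δ)·k.
Rearranging, k^(1−α) = s / (n + g + δ).
k^0.6 = 0.20 / (0.007 + 0.023 + 0.117) = 0.20 / 0.147 = 1.3605
k* = 1.3605^(1/0.6) ≈ 1.6704
y* = (k*)^α = 1.6704^0.4 ≈ 1.2278
c* = (1 − s)·y* = (1 − 0.20) × 1.2278 ≈ 0.9822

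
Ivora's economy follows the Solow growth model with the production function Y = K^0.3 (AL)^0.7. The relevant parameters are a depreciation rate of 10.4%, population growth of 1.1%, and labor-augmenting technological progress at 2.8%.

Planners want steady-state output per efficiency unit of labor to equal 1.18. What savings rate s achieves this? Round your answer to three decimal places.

s ≈ 0.210

At the steady state, Δk = 0, so s·k^α = (n + g + δ)·k.
Since y* = [s/(n + g + δ)]^(α/(1−α)), we have s/(n + g + δ) = (y*)^((1−α)/α) = 1.18^2.3333 = 1.4714.
Therefore s = 1.4714 × (n + g + δ) = 1.4714 × 0.143 = 0.2104.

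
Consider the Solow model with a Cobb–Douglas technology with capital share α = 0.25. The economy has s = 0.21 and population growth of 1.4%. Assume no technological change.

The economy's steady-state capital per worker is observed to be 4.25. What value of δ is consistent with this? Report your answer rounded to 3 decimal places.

Steady state requires s·f(k) = (n + δ)·k, i.e. s·k^α = (n + δ)·k.
So s / (n + δ) = (k*)^(1−α) = 4.25^0.75 = 2.9600.
Therefore n + δ = s / 2.9600 = 0.21 / 2.9600 = 0.0709, so δ = 0.0709 − 0.014 = 0.0569.

δ ≈ 0.057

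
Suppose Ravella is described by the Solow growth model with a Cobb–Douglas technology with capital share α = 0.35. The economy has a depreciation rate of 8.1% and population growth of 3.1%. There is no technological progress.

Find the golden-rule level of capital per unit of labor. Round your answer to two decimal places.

k_gold ≈ 5.77

The golden rule sets f'(k) = n + δ, i.e. α·k^(α−1) = n + δ.
So k^(1−α) = α / (n + δ) = 0.35 / 0.112 = 3.1250.
k_gold = 3.1250^(1/0.65) ≈ 5.7718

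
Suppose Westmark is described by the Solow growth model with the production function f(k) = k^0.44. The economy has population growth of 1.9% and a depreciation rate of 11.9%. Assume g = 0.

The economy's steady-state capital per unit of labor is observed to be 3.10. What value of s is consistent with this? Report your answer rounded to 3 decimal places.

Steady state requires s·f(k) = (n + δ)·k, i.e. s·k^α = (n + δ)·k.
So s / (n + δ) = (k*)^(1−α) = 3.10^0.56 = 1.8844.
Therefore s = 1.8844 × (n + δ) = 1.8844 × 0.138 = 0.2600.

s ≈ 0.260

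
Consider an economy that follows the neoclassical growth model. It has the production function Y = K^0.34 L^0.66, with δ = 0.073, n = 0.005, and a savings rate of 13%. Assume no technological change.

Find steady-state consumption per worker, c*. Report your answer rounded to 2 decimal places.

c* ≈ 1.13

In steady state, investment equals break-even investment: s·k^α = (n + δ)·k.
Rearranging, k^(1−α) = s / (n + δ).
k^0.66 = 0.13 / (0.005 + 0.073) = 0.13 / 0.078 = 1.6667
k* = 1.6667^(1/0.66) ≈ 2.1684
y* = (k*)^α = 2.1684^0.34 ≈ 1.3010
c* = (1 − s)·y* = (1 − 0.13) × 1.3010 ≈ 1.1319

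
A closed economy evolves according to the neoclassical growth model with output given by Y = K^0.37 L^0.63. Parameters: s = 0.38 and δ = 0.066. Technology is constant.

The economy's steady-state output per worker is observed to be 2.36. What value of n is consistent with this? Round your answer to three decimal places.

In steady state, investment equals break-even investment: s·k^α = (n + δ)·k.
Since y* = [s/(n + δ)]^(α/(1−α)), we have s/(n + δ) = (y*)^((1−α)/α) = 2.36^1.7027 = 4.3148.
Therefore n + δ = s / 4.3148 = 0.38 / 4.3148 = 0.0881, so n = 0.0881 − 0.066 = 0.0221.

n ≈ 0.022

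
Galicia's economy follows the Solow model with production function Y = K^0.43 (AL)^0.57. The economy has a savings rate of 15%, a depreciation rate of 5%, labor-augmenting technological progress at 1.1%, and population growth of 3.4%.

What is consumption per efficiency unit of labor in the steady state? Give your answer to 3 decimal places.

c* = 1.200

At the steady state, Δk = 0, so s·k^α = (n + g + δ)·k.
Dividing both sides by k: k^(1−α) = s / (n + g + δ).
k^0.57 = 0.15 / (0.034 + 0.011 + 0.050) = 0.15 / 0.095 = 1.5789
k* = 1.5789^(1/0.57) ≈ 2.2284
y* = (k*)^α = 2.2284^0.43 ≈ 1.4114
c* = (1 − s)·y* = (1 − 0.15) × 1.4114 ≈ 1.1997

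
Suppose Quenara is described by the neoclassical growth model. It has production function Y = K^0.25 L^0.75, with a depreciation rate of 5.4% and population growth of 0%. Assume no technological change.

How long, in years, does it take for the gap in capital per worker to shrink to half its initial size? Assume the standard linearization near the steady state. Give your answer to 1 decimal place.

Near the steady state the convergence rate is λ = (1 − α)(n + δ).
λ = (1 − 0.25) × 0.054 = 0.75 × 0.054 = 0.0405
Half-life = ln 2 / λ = 0.6931 / 0.0405 ≈ 17.11 years

half-life ≈ 17.1 years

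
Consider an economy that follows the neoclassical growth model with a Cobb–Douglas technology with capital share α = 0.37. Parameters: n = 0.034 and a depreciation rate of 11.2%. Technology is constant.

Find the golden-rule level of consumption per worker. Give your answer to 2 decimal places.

At the golden rule, f'(k) = n + δ, so α·k^(α−1) = n + δ and k_gold = (α/(n + δ))^(1/(1−α)).
k_gold = (0.37/0.146)^(1/0.63) = 2.5342^1.5873 ≈ 4.3754
c_gold = f(k_gold) − (n + δ)·k_gold = 1.7265 − 0.146×4.3754 ≈ 1.0877

c_gold ≈ 1.09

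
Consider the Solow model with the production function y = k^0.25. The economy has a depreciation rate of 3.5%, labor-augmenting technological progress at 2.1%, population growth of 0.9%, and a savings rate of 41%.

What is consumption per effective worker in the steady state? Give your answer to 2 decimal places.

c* ≈ 1.09

Steady state requires s·f(k) = (n + g + δ)·k, i.e. s·k^α = (n + g + δ)·k.
Dividing both sides by k: k^(1−α) = s / (n + g + δ).
k^0.75 = 0.41 / (0.009 + 0.021 + 0.035) = 0.41 / 0.065 = 6.3077
k* = 6.3077^(1/0.75) ≈ 11.6545
y* = (k*)^α = 11.6545^0.25 ≈ 1.8477
c* = (1 − s)·y* = (1 − 0.41) × 1.8477 ≈ 1.0901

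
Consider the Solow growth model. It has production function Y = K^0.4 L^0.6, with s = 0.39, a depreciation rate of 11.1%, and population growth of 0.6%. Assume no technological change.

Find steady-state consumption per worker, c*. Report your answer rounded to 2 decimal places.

In steady state, investment equals break-even investment: s·k^α = (n + δ)·k.
Rearranging, k^(1−α) = s / (n + δ).
k^0.6 = 0.39 / (0.006 + 0.111) = 0.39 / 0.117 = 3.3333
k* = 3.3333^(1/0.6) ≈ 7.4380
y* = (k*)^α = 7.4380^0.4 ≈ 2.2314
c* = (1 − s)·y* = (1 − 0.39) × 2.2314 ≈ 1.3612

c* = 1.36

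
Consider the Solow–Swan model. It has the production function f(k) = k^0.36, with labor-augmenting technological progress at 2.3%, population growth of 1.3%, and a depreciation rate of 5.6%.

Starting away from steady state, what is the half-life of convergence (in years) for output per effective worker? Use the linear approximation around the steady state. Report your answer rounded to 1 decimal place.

about 11.8 years

Near the steady state the convergence rate is λ = (1 − α)(n + g + δ).
λ = (1 − 0.36) × 0.092 = 0.64 × 0.092 = 0.05888
Half-life = ln 2 / λ = 0.6931 / 0.05888 ≈ 11.77 years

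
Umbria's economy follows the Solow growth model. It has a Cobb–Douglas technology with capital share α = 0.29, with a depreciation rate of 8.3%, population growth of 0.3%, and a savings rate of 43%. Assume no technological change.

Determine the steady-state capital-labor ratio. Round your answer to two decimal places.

In steady state, investment equals break-even investment: s·k^α = (n + δ)·k.
Dividing both sides by k: k^(1−α) = s / (n + δ).
k^0.71 = 0.43 / (0.003 + 0.083) = 0.43 / 0.086 = 5.0000
k* = 5.0000^(1/0.71) ≈ 9.6486

k* ≈ 9.65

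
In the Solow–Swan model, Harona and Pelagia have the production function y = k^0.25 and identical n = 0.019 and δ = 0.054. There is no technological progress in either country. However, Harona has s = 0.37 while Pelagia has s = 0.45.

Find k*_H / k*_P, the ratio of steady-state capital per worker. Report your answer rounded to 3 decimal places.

k*_H / k*_P ≈ 0.770

Steady-state k* = [s/(n + δ)]^(1/(1−α)), so the ratio is [ (s_H/(n + δ)_H) / (s_P/(n + δ)_P) ]^1.3333.
s_H/(n + δ)_H = 0.37/0.073 = 5.0685; s_P/(n + δ)_P = 0.45/0.073 = 6.1644.
Ratio = (5.0685/6.1644)^1.3333 = 0.8222^1.3333 ≈ 0.7703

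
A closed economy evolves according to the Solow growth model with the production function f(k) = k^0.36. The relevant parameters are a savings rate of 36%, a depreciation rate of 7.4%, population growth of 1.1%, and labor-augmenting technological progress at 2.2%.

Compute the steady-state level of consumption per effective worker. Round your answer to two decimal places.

c* ≈ 1.27

At the steady state, Δk = 0, so s·k^α = (n + g + δ)·k.
Rearranging, k^(1−α) = s / (n + g + δ).
k^0.64 = 0.36 / (0.011 + 0.022 + 0.074) = 0.36 / 0.107 = 3.3645
k* = 3.3645^(1/0.64) ≈ 6.6575
y* = (k*)^α = 6.6575^0.36 ≈ 1.9788
c* = (1 − s)·y* = (1 − 0.36) × 1.9788 ≈ 1.2664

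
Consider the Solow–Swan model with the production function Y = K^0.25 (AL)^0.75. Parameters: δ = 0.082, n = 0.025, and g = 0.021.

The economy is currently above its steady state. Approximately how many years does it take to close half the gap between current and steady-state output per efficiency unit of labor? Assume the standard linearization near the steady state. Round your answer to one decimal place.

Near the steady state the convergence rate is λ = (1 − α)(n + g + δ).
λ = (1 − 0.25) × 0.128 = 0.75 × 0.128 = 0.0960
Half-life = ln 2 / λ = 0.6931 / 0.0960 ≈ 7.22 years

about 7.2 years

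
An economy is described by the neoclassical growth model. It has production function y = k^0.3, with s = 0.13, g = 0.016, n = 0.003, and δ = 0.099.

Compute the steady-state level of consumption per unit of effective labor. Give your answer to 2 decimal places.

In steady state, investment equals break-even investment: s·k^α = (n + g + δ)·k.
Rearranging, k^(1−α) = s / (n + g + δ).
k^0.7 = 0.13 / (0.003 + 0.016 + 0.099) = 0.13 / 0.118 = 1.1017
k* = 1.1017^(1/0.7) ≈ 1.1484
y* = (k*)^α = 1.1484^0.3 ≈ 1.0424
c* = (1 − s)·y* = (1 − 0.13) × 1.0424 ≈ 0.9069

c* ≈ 0.91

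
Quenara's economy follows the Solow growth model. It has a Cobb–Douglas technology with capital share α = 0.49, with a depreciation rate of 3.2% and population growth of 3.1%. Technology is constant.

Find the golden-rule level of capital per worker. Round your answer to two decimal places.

The golden rule sets f'(k) = n + δ, i.e. α·k^(α−1) = n + δ.
So k^(1−α) = α / (n + δ) = 0.49 / 0.063 = 7.7778.
k_gold = 7.7778^(1/0.51) ≈ 55.8185

k_gold ≈ 55.82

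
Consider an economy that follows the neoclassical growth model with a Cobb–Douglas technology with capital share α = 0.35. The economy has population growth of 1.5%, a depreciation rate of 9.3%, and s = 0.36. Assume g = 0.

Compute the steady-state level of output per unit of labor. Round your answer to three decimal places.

y* = 1.912

In steady state, investment equals break-even investment: s·k^α = (n + δ)·k.
Rearranging, k^(1−α) = s / (n + δ).
k^0.65 = 0.36 / (0.015 + 0.093) = 0.36 / 0.108 = 3.3333
k* = 3.3333^(1/0.65) ≈ 6.3741
y* = (k*)^α = 6.3741^0.35 ≈ 1.9123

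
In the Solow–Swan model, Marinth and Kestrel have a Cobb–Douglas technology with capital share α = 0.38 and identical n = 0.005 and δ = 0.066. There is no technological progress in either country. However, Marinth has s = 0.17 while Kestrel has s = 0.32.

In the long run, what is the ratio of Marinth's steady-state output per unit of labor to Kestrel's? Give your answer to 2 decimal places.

ratio ≈ 0.68

Steady-state y* = [s/(n + δ)]^(α/(1−α)), so the ratio is [ (s_M/(n + δ)_M) / (s_K/(n + δ)_K) ]^0.6129.
s_M/(n + δ)_M = 0.17/0.071 = 2.3944; s_K/(n + δ)_K = 0.32/0.071 = 4.5070.
Ratio = (2.3944/4.5070)^0.6129 = 0.5313^0.6129 ≈ 0.6787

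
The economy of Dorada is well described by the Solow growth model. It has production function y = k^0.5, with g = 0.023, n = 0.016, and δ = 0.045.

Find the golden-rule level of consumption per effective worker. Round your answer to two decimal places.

c_gold ≈ 2.98

At the golden rule, f'(k) = n + g + δ, so α·k^(α−1) = n + g + δ and k_gold = (α/(n + g + δ))^(1/(1−α)).
k_gold = (0.5/0.084)^(1/0.5) = 5.9524^2 ≈ 35.4311
c_gold = f(k_gold) − (n + g + δ)·k_gold = 5.9524 − 0.084×35.4311 ≈ 2.9762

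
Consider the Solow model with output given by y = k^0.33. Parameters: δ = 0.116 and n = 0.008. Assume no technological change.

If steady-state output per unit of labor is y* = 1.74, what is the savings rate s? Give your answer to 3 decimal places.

s ≈ 0.382

At the steady state, Δk = 0, so s·k^α = (n + δ)·k.
Since y* = [s/(n + δ)]^(α/(1−α)), we have s/(n + δ) = (y*)^((1−α)/α) = 1.74^2.0303 = 3.0788.
Therefore s = 3.0788 × (n + δ) = 3.0788 × 0.124 = 0.3818.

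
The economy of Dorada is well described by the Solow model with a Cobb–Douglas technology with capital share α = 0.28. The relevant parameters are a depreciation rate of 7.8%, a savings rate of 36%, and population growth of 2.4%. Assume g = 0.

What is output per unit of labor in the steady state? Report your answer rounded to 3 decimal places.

y* ≈ 1.633

In steady state, investment equals break-even investment: s·k^α = (n + δ)·k.
Rearranging, k^(1−α) = s / (n + δ).
k^0.72 = 0.36 / (0.024 + 0.078) = 0.36 / 0.102 = 3.5294
k* = 3.5294^(1/0.72) ≈ 5.7636
y* = (k*)^α = 5.7636^0.28 ≈ 1.6330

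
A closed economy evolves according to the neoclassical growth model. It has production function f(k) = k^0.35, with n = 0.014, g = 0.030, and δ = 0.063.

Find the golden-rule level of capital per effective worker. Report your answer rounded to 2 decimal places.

k_gold ≈ 6.19

The golden rule sets f'(k) = n + g + δ, i.e. α·k^(α−1) = n + g + δ.
So k^(1−α) = α / (n + g + δ) = 0.35 / 0.107 = 3.2710.
k_gold = 3.2710^(1/0.65) ≈ 6.1918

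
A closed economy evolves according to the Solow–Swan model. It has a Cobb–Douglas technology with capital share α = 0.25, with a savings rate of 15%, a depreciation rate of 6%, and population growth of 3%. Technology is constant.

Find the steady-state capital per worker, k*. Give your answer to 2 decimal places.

k* ≈ 1.98

Steady state requires s·f(k) = (n + δ)·k, i.e. s·k^α = (n + δ)·k.
Rearranging, k^(1−α) = s / (n + δ).
k^0.75 = 0.15 / (0.030 + 0.060) = 0.15 / 0.090 = 1.6667
k* = 1.6667^(1/0.75) ≈ 1.9761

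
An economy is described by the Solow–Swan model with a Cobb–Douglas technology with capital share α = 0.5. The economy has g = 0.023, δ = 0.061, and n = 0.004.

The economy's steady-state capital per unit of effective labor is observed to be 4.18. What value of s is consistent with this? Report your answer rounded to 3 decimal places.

Steady state requires s·f(k) = (n + g + δ)·k, i.e. s·k^α = (n + g + δ)·k.
So s / (n + g + δ) = (k*)^(1−α) = 4.18^0.5 = 2.0445.
Therefore s = 2.0445 × (n + g + δ) = 2.0445 × 0.088 = 0.1799.

s ≈ 0.180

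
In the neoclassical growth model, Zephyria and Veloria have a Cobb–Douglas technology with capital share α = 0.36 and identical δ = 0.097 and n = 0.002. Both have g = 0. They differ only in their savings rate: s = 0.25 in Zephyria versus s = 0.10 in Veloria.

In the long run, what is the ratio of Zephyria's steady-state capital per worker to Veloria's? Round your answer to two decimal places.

ratio ≈ 4.19

Steady-state k* = [s/(n + δ)]^(1/(1−α)), so the ratio is [ (s_Z/(n + δ)_Z) / (s_V/(n + δ)_V) ]^1.5625.
s_Z/(n + δ)_Z = 0.25/0.099 = 2.5253; s_V/(n + δ)_V = 0.10/0.099 = 1.0101.
Ratio = (2.5253/1.0101)^1.5625 = 2.5000^1.5625 ≈ 4.1858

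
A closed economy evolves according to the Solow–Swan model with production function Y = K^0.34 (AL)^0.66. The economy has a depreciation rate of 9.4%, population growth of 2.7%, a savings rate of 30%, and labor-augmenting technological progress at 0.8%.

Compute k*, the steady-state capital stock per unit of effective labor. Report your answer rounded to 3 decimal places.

In steady state, investment equals break-even investment: s·k^α = (n + g + δ)·k.
Dividing both sides by k: k^(1−α) = s / (n + g + δ).
k^0.66 = 0.30 / (0.027 + 0.008 + 0.094) = 0.30 / 0.129 = 2.3256
k* = 2.3256^(1/0.66) ≈ 3.5922

k* ≈ 3.592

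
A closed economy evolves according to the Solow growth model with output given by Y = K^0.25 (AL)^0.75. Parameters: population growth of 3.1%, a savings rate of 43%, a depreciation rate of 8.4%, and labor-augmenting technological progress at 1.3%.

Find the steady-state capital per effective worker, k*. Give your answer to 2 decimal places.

At the steady state, Δk = 0, so s·k^α = (n + g + δ)·k.
Rearranging, k^(1−α) = s / (n + g + δ).
k^0.75 = 0.43 / (0.031 + 0.013 + 0.084) = 0.43 / 0.128 = 3.3594
k* = 3.3594^(1/0.75) ≈ 5.0313

k* = 5.03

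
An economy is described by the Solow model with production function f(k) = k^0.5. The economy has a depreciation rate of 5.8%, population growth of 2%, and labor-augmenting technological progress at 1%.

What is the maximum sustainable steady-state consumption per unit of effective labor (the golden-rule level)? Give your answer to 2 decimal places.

At the golden rule, f'(k) = n + g + δ, so α·k^(α−1) = n + g + δ and k_gold = (α/(n + g + δ))^(1/(1−α)).
k_gold = (0.5/0.088)^(1/0.5) = 5.6818^2 ≈ 32.2829
c_gold = f(k_gold) − (n + g + δ)·k_gold = 5.6818 − 0.088×32.2829 ≈ 2.8409

c_gold ≈ 2.84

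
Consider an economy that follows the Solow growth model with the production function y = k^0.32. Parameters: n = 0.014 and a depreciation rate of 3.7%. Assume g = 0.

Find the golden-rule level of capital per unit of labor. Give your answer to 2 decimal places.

k_gold ≈ 14.89

The golden rule sets f'(k) = n + δ, i.e. α·k^(α−1) = n + δ.
So k^(1−α) = α / (n + δ) = 0.32 / 0.051 = 6.2745.
k_gold = 6.2745^(1/0.68) ≈ 14.8905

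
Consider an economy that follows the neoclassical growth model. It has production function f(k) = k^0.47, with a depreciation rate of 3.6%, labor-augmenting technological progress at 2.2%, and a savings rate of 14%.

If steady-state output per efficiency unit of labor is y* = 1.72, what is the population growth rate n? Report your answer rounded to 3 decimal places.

At the steady state, Δk = 0, so s·k^α = (n + g + δ)·k.
Since y* = [s/(n + g + δ)]^(α/(1−α)), we have s/(n + g + δ) = (y*)^((1−α)/α) = 1.72^1.1277 = 1.8433.
Therefore n + g + δ = s / 1.8433 = 0.14 / 1.8433 = 0.0760, so n = 0.0760 − 0.058 = 0.0180.

n ≈ 0.018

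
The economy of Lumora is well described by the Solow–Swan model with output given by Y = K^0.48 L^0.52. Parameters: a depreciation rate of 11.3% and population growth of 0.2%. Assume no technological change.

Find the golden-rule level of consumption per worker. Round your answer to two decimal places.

c_gold ≈ 1.94

At the golden rule, f'(k) = n + δ, so α·k^(α−1) = n + δ and k_gold = (α/(n + δ))^(1/(1−α)).
k_gold = (0.48/0.115)^(1/0.52) = 4.1739^1.9231 ≈ 15.6086
c_gold = f(k_gold) − (n + δ)·k_gold = 3.7395 − 0.115×15.6086 ≈ 1.9445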